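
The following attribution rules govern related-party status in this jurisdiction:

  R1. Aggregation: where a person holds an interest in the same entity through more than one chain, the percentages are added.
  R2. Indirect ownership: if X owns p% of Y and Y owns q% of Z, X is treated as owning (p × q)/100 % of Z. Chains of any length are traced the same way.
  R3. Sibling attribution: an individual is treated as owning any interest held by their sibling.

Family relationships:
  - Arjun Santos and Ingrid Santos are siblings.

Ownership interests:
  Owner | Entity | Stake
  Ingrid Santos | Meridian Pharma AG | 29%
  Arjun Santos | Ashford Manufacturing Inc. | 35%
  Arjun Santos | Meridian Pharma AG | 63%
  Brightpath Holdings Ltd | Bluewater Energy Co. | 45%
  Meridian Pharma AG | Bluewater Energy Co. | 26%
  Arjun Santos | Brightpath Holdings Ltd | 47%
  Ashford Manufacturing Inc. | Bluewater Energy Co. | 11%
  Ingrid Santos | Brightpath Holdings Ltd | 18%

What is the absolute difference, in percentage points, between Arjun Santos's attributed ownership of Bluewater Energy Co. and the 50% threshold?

By sibling attribution (R3), Arjun Santos is treated as also owning Ingrid Santos's interest in Meridian Pharma AG, giving 63% + 29% = 92%.
By sibling attribution (R3), Arjun Santos is treated as also owning Ingrid Santos's interest in Brightpath Holdings Ltd, giving 47% + 18% = 65%.
Chain via Meridian Pharma AG (R2): 92% × 26% = 23.92% of Bluewater Energy Co.
Chain via Ashford Manufacturing Inc. (R2): 35% × 11% = 3.85% of Bluewater Energy Co.
Chain via Brightpath Holdings Ltd (R2): 65% × 45% = 29.25% of Bluewater Energy Co.
Aggregating (R1): 23.92% + 3.85% + 29.25% = 57.02%.
57.02% exceeds the 50% threshold by 7.02 percentage points.

7.02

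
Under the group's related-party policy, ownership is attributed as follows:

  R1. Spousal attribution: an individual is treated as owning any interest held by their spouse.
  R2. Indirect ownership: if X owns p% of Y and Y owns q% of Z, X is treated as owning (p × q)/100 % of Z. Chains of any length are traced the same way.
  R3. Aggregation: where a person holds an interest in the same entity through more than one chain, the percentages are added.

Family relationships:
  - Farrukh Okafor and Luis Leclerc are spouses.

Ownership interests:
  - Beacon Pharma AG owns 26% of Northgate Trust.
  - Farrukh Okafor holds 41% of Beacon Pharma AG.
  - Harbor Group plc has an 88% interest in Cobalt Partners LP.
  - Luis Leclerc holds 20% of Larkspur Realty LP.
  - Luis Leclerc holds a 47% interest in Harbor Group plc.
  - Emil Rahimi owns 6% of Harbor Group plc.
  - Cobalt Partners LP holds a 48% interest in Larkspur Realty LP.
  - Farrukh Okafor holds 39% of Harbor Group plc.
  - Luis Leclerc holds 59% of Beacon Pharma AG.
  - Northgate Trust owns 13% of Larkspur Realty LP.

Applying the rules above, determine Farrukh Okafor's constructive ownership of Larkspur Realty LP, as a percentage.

59.7064%

By spousal attribution (R1), Farrukh Okafor is treated as also owning Luis Leclerc's interest in Beacon Pharma AG, giving 41% + 59% = 100%.
By spousal attribution (R1), Farrukh Okafor is treated as also owning Luis Leclerc's interest in Harbor Group plc, giving 39% + 47% = 86%.
By spousal attribution (R1), Farrukh Okafor is treated as owning Luis Leclerc's 20% interest in Larkspur Realty LP.
Chain via Beacon Pharma AG → Northgate Trust (R2): 100% × 26% × 13% = 3.38% of Larkspur Realty LP.
Chain via Harbor Group plc → Cobalt Partners LP (R2): 86% × 88% × 48% = 36.3264% of Larkspur Realty LP.
Direct interest in Larkspur Realty LP: 20%.
Aggregating (R3): 3.38% + 36.3264% + 20% = 59.7064%.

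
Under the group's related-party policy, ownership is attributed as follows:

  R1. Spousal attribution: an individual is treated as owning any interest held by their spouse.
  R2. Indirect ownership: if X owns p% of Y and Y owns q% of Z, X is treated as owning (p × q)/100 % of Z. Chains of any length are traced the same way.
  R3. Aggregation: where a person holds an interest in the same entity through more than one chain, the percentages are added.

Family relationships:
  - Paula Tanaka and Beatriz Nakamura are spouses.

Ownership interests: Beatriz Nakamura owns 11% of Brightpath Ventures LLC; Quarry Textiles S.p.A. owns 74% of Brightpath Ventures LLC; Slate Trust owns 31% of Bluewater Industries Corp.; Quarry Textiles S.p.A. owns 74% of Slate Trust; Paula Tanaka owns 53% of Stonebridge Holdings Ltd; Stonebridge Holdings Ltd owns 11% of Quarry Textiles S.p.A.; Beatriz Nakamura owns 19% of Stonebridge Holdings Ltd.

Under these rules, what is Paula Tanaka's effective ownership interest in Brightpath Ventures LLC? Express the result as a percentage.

By spousal attribution (R1), Paula Tanaka is treated as also owning Beatriz Nakamura's interest in Stonebridge Holdings Ltd, giving 53% + 19% = 72%.
By spousal attribution (R1), Paula Tanaka is treated as owning Beatriz Nakamura's 11% interest in Brightpath Ventures LLC.
Chain via Stonebridge Holdings Ltd → Quarry Textiles S.p.A. (R2): 72% × 11% × 74% = 5.8608% of Brightpath Ventures LLC.
Direct interest in Brightpath Ventures LLC: 11%.
Aggregating (R3): 5.8608% + 11% = 16.8608%.

16.8608%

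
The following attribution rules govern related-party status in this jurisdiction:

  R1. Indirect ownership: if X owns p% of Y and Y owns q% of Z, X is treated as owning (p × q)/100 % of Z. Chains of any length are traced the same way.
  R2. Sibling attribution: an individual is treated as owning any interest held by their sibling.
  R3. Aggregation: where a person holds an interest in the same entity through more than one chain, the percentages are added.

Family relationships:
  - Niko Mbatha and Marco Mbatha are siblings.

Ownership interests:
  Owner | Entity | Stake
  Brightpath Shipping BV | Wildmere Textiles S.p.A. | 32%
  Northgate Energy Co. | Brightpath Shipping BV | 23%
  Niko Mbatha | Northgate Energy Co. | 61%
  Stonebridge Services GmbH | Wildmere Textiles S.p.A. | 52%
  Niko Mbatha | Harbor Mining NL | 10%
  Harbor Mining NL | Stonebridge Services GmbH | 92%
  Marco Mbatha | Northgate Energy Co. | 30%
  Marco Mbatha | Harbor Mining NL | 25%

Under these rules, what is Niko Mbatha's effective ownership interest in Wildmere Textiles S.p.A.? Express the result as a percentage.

23.4416%

By sibling attribution (R2), Niko Mbatha is treated as also owning Marco Mbatha's interest in Northgate Energy Co, giving 61% + 30% = 91%.
By sibling attribution (R2), Niko Mbatha is treated as also owning Marco Mbatha's interest in Harbor Mining NL, giving 10% + 25% = 35%.
Chain via Northgate Energy Co. → Brightpath Shipping BV (R1): 91% × 23% × 32% = 6.6976% of Wildmere Textiles S.p.A.
Chain via Harbor Mining NL → Stonebridge Services GmbH (R1): 35% × 92% × 52% = 16.744% of Wildmere Textiles S.p.A.
Aggregating (R3): 6.6976% + 16.744% = 23.4416%.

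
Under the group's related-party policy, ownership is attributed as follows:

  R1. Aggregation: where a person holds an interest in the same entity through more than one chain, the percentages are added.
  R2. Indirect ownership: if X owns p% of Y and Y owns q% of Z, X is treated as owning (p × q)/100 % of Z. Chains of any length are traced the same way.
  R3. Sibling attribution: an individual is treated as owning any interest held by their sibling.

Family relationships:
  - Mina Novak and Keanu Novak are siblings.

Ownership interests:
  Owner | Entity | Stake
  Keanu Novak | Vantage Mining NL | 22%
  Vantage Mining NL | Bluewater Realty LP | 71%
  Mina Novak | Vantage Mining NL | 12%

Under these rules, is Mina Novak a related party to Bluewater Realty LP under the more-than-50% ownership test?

By sibling attribution (R3), Mina Novak is treated as also owning Keanu Novak's interest in Vantage Mining NL, giving 12% + 22% = 34%.
Chain via Vantage Mining NL (R2): 34% × 71% = 24.14% of Bluewater Realty LP.
24.14% does not exceed the 50% threshold, so Mina is not a related party to Bluewater Realty LP.

No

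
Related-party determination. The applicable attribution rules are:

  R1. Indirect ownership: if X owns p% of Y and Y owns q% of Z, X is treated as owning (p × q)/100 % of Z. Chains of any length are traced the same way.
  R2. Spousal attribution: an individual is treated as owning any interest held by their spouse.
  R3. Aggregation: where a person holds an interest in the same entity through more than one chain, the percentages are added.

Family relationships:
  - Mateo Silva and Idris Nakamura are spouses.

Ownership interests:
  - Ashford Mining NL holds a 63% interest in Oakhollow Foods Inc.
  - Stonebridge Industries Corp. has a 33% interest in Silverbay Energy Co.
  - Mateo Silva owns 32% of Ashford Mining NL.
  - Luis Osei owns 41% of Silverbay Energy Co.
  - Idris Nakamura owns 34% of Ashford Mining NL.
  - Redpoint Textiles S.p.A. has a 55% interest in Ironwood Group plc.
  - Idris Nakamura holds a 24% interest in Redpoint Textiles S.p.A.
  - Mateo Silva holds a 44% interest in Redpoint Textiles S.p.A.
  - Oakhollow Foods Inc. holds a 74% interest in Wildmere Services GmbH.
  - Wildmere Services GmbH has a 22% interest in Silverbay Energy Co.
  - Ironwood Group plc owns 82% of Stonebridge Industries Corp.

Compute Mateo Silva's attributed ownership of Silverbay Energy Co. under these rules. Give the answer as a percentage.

16.889664%

By spousal attribution (R2), Mateo Silva is treated as also owning Idris Nakamura's interest in Ashford Mining NL, giving 32% + 34% = 66%.
By spousal attribution (R2), Mateo Silva is treated as also owning Idris Nakamura's interest in Redpoint Textiles S.p.A, giving 44% + 24% = 68%.
Chain via Ashford Mining NL → Oakhollow Foods Inc. → Wildmere Services GmbH (R1): 66% × 63% × 74% × 22% = 6.769224% of Silverbay Energy Co.
Chain via Redpoint Textiles S.p.A. → Ironwood Group plc → Stonebridge Industries Corp. (R1): 68% × 55% × 82% × 33% = 10.12044% of Silverbay Energy Co.
Aggregating (R3): 6.769224% + 10.12044% = 16.889664%.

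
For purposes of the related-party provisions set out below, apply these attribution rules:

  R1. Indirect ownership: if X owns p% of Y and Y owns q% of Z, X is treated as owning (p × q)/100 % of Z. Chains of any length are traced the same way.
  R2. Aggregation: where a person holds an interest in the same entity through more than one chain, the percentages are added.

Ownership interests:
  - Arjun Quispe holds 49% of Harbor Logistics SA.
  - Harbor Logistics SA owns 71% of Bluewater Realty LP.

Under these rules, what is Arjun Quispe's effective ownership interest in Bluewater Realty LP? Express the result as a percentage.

Chain via Harbor Logistics SA (R1): 49% × 71% = 34.79% of Bluewater Realty LP.

34.79%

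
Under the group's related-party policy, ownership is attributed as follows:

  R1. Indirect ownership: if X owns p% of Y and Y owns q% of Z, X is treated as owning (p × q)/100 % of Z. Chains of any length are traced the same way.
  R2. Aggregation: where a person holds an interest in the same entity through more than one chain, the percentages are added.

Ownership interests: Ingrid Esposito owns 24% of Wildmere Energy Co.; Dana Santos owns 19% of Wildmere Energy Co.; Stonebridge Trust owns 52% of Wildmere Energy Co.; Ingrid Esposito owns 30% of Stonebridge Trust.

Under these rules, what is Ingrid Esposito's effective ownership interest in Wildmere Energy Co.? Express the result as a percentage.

Chain via Stonebridge Trust (R1): 30% × 52% = 15.6% of Wildmere Energy Co.
Direct interest in Wildmere Energy Co: 24%.
Aggregating (R2): 15.6% + 24% = 39.6%.

39.6%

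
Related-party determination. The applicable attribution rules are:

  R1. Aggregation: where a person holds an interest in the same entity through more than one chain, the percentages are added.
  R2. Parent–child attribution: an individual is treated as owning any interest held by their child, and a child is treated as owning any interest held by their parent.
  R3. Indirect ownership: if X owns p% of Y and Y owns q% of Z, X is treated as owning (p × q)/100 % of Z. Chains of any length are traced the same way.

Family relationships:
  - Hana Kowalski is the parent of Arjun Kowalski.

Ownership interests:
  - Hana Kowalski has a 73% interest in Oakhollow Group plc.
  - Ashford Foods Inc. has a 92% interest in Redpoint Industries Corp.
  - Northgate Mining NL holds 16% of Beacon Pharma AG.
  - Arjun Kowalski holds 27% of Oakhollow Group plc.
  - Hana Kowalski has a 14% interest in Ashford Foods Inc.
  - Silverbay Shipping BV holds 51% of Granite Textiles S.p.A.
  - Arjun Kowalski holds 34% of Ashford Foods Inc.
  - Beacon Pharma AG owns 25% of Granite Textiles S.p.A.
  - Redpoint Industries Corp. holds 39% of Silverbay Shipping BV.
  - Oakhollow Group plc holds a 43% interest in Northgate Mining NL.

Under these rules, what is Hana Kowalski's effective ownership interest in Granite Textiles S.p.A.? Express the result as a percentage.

10.503424%

By parent–child attribution (R2), Hana Kowalski is treated as also owning Arjun Kowalski's interest in Oakhollow Group plc, giving 73% + 27% = 100%.
By parent–child attribution (R2), Hana Kowalski is treated as also owning Arjun Kowalski's interest in Ashford Foods Inc, giving 14% + 34% = 48%.
Chain via Oakhollow Group plc → Northgate Mining NL → Beacon Pharma AG (R3): 100% × 43% × 16% × 25% = 1.72% of Granite Textiles S.p.A.
Chain via Ashford Foods Inc. → Redpoint Industries Corp. → Silverbay Shipping BV (R3): 48% × 92% × 39% × 51% = 8.783424% of Granite Textiles S.p.A.
Aggregating (R1): 1.72% + 8.783424% = 10.503424%.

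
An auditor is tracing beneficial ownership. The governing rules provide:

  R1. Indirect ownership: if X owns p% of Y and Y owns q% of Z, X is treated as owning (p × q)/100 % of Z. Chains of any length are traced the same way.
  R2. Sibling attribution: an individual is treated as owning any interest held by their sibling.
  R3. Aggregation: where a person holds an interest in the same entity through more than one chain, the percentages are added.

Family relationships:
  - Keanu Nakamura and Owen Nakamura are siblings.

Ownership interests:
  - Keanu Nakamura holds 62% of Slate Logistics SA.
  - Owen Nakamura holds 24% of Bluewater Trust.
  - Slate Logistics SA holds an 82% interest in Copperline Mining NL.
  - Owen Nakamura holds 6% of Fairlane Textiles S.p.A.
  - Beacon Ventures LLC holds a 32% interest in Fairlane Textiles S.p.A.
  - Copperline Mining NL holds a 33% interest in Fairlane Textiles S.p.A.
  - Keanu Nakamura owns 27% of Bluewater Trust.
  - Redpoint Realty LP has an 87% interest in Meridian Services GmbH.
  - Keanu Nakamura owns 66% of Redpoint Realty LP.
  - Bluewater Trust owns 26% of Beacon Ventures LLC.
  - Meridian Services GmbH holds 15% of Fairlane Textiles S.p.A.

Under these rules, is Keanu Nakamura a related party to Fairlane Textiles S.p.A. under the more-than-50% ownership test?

By sibling attribution (R2), Keanu Nakamura is treated as also owning Owen Nakamura's interest in Bluewater Trust, giving 27% + 24% = 51%.
By sibling attribution (R2), Keanu Nakamura is treated as owning Owen Nakamura's 6% interest in Fairlane Textiles S.p.A.
Chain via Slate Logistics SA → Copperline Mining NL (R1): 62% × 82% × 33% = 16.7772% of Fairlane Textiles S.p.A.
Chain via Redpoint Realty LP → Meridian Services GmbH (R1): 66% × 87% × 15% = 8.613% of Fairlane Textiles S.p.A.
Chain via Bluewater Trust → Beacon Ventures LLC (R1): 51% × 26% × 32% = 4.2432% of Fairlane Textiles S.p.A.
Direct interest in Fairlane Textiles S.p.A: 6%.
Aggregating (R3): 16.7772% + 8.613% + 4.2432% + 6% = 35.6334%.
35.6334% does not exceed the 50% threshold, so Keanu is not a related party to Fairlane Textiles S.p.A.

No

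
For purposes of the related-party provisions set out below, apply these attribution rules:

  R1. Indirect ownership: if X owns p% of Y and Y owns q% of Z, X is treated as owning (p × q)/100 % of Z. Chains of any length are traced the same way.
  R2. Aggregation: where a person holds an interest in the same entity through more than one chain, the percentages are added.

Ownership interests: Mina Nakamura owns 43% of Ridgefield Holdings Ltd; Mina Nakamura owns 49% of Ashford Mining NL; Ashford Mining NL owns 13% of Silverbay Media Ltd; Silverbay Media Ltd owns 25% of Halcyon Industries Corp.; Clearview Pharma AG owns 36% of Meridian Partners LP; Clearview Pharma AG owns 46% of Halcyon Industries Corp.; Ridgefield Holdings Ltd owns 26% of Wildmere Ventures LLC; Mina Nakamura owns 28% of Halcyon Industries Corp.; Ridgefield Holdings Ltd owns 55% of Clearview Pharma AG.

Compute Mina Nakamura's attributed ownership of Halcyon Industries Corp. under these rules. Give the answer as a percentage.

Chain via Ashford Mining NL → Silverbay Media Ltd (R1): 49% × 13% × 25% = 1.5925% of Halcyon Industries Corp.
Chain via Ridgefield Holdings Ltd → Clearview Pharma AG (R1): 43% × 55% × 46% = 10.879% of Halcyon Industries Corp.
Direct interest in Halcyon Industries Corp: 28%.
Aggregating (R2): 1.5925% + 10.879% + 28% = 40.4715%.

40.4715%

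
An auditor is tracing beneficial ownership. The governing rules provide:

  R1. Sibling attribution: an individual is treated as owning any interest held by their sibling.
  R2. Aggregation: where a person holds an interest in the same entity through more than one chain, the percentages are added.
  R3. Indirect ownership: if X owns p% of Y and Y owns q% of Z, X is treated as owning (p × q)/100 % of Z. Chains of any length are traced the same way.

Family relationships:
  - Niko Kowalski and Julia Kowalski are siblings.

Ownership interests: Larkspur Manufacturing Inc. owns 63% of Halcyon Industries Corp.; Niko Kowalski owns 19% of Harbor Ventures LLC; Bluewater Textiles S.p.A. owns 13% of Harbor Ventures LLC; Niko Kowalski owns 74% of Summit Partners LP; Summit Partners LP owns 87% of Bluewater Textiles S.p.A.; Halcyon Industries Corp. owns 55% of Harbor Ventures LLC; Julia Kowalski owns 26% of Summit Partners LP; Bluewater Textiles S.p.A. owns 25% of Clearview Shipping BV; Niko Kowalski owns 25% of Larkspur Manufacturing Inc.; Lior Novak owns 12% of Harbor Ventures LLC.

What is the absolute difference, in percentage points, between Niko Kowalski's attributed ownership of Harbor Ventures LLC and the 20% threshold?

18.9725

By sibling attribution (R1), Niko Kowalski is treated as also owning Julia Kowalski's interest in Summit Partners LP, giving 74% + 26% = 100%.
Chain via Summit Partners LP → Bluewater Textiles S.p.A. (R3): 100% × 87% × 13% = 11.31% of Harbor Ventures LLC.
Chain via Larkspur Manufacturing Inc. → Halcyon Industries Corp. (R3): 25% × 63% × 55% = 8.6625% of Harbor Ventures LLC.
Direct interest in Harbor Ventures LLC: 19%.
Aggregating (R2): 11.31% + 8.6625% + 19% = 38.9725%.
38.9725% exceeds the 20% threshold by 18.9725 percentage points.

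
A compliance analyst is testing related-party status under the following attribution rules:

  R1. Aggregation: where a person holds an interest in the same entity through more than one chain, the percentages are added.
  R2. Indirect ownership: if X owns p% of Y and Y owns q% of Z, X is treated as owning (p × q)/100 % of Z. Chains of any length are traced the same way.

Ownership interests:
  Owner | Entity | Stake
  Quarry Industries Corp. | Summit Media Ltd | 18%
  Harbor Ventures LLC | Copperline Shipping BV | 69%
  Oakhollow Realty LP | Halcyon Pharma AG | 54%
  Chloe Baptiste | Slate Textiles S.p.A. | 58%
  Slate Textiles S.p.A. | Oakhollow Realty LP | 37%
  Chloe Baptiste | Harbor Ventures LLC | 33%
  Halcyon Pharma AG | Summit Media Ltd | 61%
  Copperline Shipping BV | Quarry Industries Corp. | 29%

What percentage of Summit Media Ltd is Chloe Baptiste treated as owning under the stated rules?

Chain via Harbor Ventures LLC → Copperline Shipping BV → Quarry Industries Corp. (R2): 33% × 69% × 29% × 18% = 1.188594% of Summit Media Ltd.
Chain via Slate Textiles S.p.A. → Oakhollow Realty LP → Halcyon Pharma AG (R2): 58% × 37% × 54% × 61% = 7.068924% of Summit Media Ltd.
Aggregating (R1): 1.188594% + 7.068924% = 8.257518%.

8.257518%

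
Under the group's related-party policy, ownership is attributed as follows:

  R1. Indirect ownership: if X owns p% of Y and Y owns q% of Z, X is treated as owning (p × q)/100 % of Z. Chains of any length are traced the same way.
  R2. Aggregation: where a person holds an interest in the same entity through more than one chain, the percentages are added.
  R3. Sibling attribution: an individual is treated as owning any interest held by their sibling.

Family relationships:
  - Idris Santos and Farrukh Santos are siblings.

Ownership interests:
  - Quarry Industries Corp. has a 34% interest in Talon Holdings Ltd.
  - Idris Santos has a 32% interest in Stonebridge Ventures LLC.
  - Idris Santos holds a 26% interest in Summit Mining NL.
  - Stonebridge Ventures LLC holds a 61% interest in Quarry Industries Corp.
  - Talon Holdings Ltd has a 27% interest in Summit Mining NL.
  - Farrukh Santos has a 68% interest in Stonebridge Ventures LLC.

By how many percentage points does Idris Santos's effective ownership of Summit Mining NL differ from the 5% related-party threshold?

By sibling attribution (R3), Idris Santos is treated as also owning Farrukh Santos's interest in Stonebridge Ventures LLC, giving 32% + 68% = 100%.
Chain via Stonebridge Ventures LLC → Quarry Industries Corp. → Talon Holdings Ltd (R1): 100% × 61% × 34% × 27% = 5.5998% of Summit Mining NL.
Direct interest in Summit Mining NL: 26%.
Aggregating (R2): 5.5998% + 26% = 31.5998%.
31.5998% exceeds the 5% threshold by 26.5998 percentage points.

26.5998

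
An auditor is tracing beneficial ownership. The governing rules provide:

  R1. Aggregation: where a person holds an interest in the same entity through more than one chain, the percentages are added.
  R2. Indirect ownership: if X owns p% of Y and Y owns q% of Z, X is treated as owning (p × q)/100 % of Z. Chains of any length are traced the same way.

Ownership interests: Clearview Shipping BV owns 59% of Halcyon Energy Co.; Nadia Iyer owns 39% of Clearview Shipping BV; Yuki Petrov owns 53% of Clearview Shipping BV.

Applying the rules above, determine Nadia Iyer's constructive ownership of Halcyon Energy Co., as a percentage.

Chain via Clearview Shipping BV (R2): 39% × 59% = 23.01% of Halcyon Energy Co.

23.01%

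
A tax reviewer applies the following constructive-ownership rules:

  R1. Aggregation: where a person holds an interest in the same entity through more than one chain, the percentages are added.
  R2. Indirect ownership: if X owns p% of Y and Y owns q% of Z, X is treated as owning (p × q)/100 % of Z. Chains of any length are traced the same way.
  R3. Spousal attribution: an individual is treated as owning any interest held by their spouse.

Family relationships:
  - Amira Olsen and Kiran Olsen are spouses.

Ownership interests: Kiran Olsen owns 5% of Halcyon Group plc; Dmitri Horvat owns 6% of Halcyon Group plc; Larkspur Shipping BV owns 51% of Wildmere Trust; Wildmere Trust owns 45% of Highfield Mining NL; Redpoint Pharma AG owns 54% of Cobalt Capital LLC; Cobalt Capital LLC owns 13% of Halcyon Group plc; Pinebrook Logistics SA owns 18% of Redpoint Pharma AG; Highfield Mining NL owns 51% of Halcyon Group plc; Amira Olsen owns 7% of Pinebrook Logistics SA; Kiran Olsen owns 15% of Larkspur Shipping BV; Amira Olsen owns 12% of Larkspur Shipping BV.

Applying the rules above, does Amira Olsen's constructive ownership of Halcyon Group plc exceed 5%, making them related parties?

Yes

By spousal attribution (R3), Amira Olsen is treated as also owning Kiran Olsen's interest in Larkspur Shipping BV, giving 12% + 15% = 27%.
By spousal attribution (R3), Amira Olsen is treated as owning Kiran Olsen's 5% interest in Halcyon Group plc.
Chain via Pinebrook Logistics SA → Redpoint Pharma AG → Cobalt Capital LLC (R2): 7% × 18% × 54% × 13% = 0.088452% of Halcyon Group plc.
Chain via Larkspur Shipping BV → Wildmere Trust → Highfield Mining NL (R2): 27% × 51% × 45% × 51% = 3.160215% of Halcyon Group plc.
Direct interest in Halcyon Group plc: 5%.
Aggregating (R1): 0.088452% + 3.160215% + 5% = 8.248667%.
8.248667% exceeds the 5% threshold, so Amira is a related party to Halcyon Group plc.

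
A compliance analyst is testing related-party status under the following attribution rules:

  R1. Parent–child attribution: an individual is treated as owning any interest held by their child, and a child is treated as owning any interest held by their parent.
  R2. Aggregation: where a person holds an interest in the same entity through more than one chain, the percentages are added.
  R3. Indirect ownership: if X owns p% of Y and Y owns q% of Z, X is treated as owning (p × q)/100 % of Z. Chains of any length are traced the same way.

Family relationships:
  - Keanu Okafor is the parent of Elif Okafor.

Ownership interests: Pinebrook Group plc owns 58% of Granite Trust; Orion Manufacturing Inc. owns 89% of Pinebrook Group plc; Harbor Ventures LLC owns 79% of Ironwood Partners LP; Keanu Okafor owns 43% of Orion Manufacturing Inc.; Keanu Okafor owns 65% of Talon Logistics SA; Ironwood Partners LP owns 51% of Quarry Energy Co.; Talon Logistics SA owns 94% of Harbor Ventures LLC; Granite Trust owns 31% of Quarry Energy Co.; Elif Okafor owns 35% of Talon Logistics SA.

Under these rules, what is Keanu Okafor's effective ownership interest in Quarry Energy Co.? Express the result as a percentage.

44.753546%

By parent–child attribution (R1), Keanu Okafor is treated as also owning Elif Okafor's interest in Talon Logistics SA, giving 65% + 35% = 100%.
Chain via Talon Logistics SA → Harbor Ventures LLC → Ironwood Partners LP (R3): 100% × 94% × 79% × 51% = 37.8726% of Quarry Energy Co.
Chain via Orion Manufacturing Inc. → Pinebrook Group plc → Granite Trust (R3): 43% × 89% × 58% × 31% = 6.880946% of Quarry Energy Co.
Aggregating (R2): 37.8726% + 6.880946% = 44.753546%.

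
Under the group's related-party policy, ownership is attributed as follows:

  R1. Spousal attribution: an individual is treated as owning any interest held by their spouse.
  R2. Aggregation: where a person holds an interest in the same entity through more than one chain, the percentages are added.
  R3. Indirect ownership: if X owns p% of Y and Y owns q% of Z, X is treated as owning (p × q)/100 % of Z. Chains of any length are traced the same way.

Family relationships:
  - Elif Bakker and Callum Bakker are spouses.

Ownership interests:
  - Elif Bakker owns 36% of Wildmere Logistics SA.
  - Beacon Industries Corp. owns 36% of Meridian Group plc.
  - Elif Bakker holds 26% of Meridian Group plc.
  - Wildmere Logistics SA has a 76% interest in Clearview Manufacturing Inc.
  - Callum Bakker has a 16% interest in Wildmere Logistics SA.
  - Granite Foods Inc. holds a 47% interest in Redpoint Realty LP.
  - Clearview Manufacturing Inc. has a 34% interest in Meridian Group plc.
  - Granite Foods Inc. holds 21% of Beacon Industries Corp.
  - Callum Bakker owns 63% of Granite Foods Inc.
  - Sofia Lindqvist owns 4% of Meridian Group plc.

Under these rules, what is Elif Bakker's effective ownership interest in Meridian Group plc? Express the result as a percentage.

44.1996%

By spousal attribution (R1), Elif Bakker is treated as also owning Callum Bakker's interest in Wildmere Logistics SA, giving 36% + 16% = 52%.
By spousal attribution (R1), Elif Bakker is treated as owning Callum Bakker's 63% interest in Granite Foods Inc.
Chain via Wildmere Logistics SA → Clearview Manufacturing Inc. (R3): 52% × 76% × 34% = 13.4368% of Meridian Group plc.
Direct interest in Meridian Group plc: 26%.
Chain via Granite Foods Inc. → Beacon Industries Corp. (R3): 63% × 21% × 36% = 4.7628% of Meridian Group plc.
Aggregating (R2): 13.4368% + 26% + 4.7628% = 44.1996%.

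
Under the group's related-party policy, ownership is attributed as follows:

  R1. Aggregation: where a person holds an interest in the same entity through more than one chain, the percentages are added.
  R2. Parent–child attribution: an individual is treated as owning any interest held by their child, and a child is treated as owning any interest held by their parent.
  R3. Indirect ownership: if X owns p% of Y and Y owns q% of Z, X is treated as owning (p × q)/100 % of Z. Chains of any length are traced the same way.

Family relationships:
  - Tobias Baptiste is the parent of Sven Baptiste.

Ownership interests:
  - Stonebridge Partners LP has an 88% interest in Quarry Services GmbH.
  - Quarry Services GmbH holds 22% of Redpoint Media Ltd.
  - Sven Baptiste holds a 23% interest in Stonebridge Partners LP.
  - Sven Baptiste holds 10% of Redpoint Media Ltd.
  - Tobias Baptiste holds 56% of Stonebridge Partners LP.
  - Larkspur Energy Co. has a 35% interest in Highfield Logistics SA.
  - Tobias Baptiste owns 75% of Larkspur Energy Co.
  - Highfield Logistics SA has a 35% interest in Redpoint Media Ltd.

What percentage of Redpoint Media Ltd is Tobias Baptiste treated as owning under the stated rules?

34.4819%

By parent–child attribution (R2), Tobias Baptiste is treated as also owning Sven Baptiste's interest in Stonebridge Partners LP, giving 56% + 23% = 79%.
By parent–child attribution (R2), Tobias Baptiste is treated as owning Sven Baptiste's 10% interest in Redpoint Media Ltd.
Chain via Larkspur Energy Co. → Highfield Logistics SA (R3): 75% × 35% × 35% = 9.1875% of Redpoint Media Ltd.
Chain via Stonebridge Partners LP → Quarry Services GmbH (R3): 79% × 88% × 22% = 15.2944% of Redpoint Media Ltd.
Direct interest in Redpoint Media Ltd: 10%.
Aggregating (R1): 9.1875% + 15.2944% + 10% = 34.4819%.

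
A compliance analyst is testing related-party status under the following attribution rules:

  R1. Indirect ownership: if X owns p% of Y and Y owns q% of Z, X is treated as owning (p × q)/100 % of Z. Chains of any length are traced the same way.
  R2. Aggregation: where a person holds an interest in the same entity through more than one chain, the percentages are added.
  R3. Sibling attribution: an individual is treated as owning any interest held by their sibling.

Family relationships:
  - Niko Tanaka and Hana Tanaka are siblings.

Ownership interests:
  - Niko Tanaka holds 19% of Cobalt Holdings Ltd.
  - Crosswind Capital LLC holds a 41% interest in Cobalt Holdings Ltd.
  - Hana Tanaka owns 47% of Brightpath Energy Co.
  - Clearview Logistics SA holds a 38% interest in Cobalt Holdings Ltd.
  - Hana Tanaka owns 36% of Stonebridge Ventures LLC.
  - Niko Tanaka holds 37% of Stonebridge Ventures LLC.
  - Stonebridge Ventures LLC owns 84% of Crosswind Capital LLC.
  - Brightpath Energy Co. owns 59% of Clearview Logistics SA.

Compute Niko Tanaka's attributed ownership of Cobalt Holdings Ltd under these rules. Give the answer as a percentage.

54.6786%

By sibling attribution (R3), Niko Tanaka is treated as also owning Hana Tanaka's interest in Stonebridge Ventures LLC, giving 37% + 36% = 73%.
By sibling attribution (R3), Niko Tanaka is treated as owning Hana Tanaka's 47% interest in Brightpath Energy Co.
Chain via Stonebridge Ventures LLC → Crosswind Capital LLC (R1): 73% × 84% × 41% = 25.1412% of Cobalt Holdings Ltd.
Direct interest in Cobalt Holdings Ltd: 19%.
Chain via Brightpath Energy Co. → Clearview Logistics SA (R1): 47% × 59% × 38% = 10.5374% of Cobalt Holdings Ltd.
Aggregating (R2): 25.1412% + 19% + 10.5374% = 54.6786%.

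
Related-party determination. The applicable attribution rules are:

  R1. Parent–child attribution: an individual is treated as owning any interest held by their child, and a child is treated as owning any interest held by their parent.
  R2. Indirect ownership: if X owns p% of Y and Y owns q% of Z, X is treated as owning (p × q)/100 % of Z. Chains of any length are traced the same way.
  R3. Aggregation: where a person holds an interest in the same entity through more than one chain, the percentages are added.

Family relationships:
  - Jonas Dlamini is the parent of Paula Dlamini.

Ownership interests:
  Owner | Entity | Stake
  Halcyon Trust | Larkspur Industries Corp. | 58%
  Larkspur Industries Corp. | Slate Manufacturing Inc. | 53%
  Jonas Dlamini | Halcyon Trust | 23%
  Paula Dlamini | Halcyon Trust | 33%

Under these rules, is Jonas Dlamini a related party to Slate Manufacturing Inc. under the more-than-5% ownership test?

Yes

By parent–child attribution (R1), Jonas Dlamini is treated as also owning Paula Dlamini's interest in Halcyon Trust, giving 23% + 33% = 56%.
Chain via Halcyon Trust → Larkspur Industries Corp. (R2): 56% × 58% × 53% = 17.2144% of Slate Manufacturing Inc.
17.2144% exceeds the 5% threshold, so Jonas is a related party to Slate Manufacturing Inc.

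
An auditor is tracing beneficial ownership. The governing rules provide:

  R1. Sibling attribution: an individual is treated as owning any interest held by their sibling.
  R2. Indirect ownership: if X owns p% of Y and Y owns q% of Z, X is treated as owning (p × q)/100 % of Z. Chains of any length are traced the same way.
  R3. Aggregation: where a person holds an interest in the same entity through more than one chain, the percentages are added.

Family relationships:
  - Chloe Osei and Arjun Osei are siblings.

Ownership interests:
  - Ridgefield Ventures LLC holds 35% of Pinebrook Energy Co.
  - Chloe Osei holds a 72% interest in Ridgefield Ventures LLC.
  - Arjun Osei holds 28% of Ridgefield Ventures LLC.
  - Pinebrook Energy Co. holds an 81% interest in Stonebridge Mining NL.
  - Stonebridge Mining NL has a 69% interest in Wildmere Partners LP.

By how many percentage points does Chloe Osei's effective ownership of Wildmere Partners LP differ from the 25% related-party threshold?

By sibling attribution (R1), Chloe Osei is treated as also owning Arjun Osei's interest in Ridgefield Ventures LLC, giving 72% + 28% = 100%.
Chain via Ridgefield Ventures LLC → Pinebrook Energy Co. → Stonebridge Mining NL (R2): 100% × 35% × 81% × 69% = 19.5615% of Wildmere Partners LP.
19.5615% falls short of the 25% threshold by 5.4385 percentage points.

5.4385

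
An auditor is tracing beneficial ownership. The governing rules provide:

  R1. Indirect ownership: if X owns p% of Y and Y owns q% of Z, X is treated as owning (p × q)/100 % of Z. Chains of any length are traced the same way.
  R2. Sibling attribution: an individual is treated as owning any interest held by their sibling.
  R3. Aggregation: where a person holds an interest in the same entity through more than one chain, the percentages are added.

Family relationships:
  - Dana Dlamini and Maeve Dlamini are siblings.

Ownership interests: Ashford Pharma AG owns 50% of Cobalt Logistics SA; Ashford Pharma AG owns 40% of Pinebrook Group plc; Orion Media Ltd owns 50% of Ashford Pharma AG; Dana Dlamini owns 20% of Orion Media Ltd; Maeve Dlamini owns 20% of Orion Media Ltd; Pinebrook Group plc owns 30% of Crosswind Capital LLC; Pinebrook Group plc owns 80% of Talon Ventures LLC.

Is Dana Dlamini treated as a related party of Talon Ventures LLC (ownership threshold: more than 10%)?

No

By sibling attribution (R2), Dana Dlamini is treated as also owning Maeve Dlamini's interest in Orion Media Ltd, giving 20% + 20% = 40%.
Chain via Orion Media Ltd → Ashford Pharma AG → Pinebrook Group plc (R1): 40% × 50% × 40% × 80% = 6.4% of Talon Ventures LLC.
6.4% does not exceed the 10% threshold, so Dana is not a related party to Talon Ventures LLC.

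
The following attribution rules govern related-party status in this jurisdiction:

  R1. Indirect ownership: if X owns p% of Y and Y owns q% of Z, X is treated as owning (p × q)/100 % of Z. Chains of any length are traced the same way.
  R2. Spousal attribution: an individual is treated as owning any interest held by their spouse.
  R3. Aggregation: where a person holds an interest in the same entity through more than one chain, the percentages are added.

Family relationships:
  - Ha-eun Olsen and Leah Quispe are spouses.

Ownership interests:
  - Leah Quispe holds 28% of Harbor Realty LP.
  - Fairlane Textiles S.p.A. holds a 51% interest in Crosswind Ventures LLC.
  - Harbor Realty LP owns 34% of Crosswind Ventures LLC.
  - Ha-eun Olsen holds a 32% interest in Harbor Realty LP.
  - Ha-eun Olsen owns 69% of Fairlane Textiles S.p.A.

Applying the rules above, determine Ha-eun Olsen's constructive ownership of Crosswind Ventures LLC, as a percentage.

55.59%

By spousal attribution (R2), Ha-eun Olsen is treated as also owning Leah Quispe's interest in Harbor Realty LP, giving 32% + 28% = 60%.
Chain via Harbor Realty LP (R1): 60% × 34% = 20.4% of Crosswind Ventures LLC.
Chain via Fairlane Textiles S.p.A. (R1): 69% × 51% = 35.19% of Crosswind Ventures LLC.
Aggregating (R3): 20.4% + 35.19% = 55.59%.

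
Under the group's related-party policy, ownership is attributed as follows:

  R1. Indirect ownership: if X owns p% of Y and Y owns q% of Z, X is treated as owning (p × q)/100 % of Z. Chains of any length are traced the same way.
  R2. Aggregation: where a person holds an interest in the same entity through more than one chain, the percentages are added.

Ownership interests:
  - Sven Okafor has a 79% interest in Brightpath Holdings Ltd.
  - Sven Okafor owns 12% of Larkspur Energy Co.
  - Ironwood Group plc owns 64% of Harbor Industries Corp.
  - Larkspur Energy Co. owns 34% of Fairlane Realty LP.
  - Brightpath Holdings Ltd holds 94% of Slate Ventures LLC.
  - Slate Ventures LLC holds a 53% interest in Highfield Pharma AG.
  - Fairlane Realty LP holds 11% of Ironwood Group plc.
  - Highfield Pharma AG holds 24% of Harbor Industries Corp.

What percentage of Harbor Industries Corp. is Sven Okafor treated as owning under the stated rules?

9.733104%

Chain via Larkspur Energy Co. → Fairlane Realty LP → Ironwood Group plc (R1): 12% × 34% × 11% × 64% = 0.287232% of Harbor Industries Corp.
Chain via Brightpath Holdings Ltd → Slate Ventures LLC → Highfield Pharma AG (R1): 79% × 94% × 53% × 24% = 9.445872% of Harbor Industries Corp.
Aggregating (R2): 0.287232% + 9.445872% = 9.733104%.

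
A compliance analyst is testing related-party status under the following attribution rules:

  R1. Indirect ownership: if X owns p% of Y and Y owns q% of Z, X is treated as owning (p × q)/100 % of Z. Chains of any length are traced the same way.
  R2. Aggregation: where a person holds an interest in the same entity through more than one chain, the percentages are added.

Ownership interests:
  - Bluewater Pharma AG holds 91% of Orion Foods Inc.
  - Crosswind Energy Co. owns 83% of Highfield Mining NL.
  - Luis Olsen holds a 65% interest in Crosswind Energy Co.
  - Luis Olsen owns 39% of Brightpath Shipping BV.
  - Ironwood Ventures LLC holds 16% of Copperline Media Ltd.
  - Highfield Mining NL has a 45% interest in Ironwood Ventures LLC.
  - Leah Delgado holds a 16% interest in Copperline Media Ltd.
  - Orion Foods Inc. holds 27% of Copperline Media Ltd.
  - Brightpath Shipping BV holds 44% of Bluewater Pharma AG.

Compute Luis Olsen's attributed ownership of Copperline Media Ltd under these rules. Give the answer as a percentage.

8.100612%

Chain via Crosswind Energy Co. → Highfield Mining NL → Ironwood Ventures LLC (R1): 65% × 83% × 45% × 16% = 3.8844% of Copperline Media Ltd.
Chain via Brightpath Shipping BV → Bluewater Pharma AG → Orion Foods Inc. (R1): 39% × 44% × 91% × 27% = 4.216212% of Copperline Media Ltd.
Aggregating (R2): 3.8844% + 4.216212% = 8.100612%.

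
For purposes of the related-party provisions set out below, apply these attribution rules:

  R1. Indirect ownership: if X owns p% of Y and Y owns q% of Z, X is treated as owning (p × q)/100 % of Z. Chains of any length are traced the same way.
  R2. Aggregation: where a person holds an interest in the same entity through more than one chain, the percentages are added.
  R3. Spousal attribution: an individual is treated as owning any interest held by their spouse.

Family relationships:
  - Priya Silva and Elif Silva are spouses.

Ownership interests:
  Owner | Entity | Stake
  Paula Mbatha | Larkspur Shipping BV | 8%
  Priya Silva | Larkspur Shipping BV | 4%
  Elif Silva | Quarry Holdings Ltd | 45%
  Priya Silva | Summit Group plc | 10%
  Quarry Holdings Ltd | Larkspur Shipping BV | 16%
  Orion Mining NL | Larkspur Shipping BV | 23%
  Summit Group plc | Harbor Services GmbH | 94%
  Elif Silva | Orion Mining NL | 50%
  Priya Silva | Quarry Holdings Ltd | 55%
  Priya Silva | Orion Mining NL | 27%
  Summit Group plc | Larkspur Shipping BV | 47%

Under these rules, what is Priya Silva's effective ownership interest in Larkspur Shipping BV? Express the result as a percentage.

By spousal attribution (R3), Priya Silva is treated as also owning Elif Silva's interest in Orion Mining NL, giving 27% + 50% = 77%.
By spousal attribution (R3), Priya Silva is treated as also owning Elif Silva's interest in Quarry Holdings Ltd, giving 55% + 45% = 100%.
Chain via Orion Mining NL (R1): 77% × 23% = 17.71% of Larkspur Shipping BV.
Chain via Summit Group plc (R1): 10% × 47% = 4.7% of Larkspur Shipping BV.
Chain via Quarry Holdings Ltd (R1): 100% × 16% = 16% of Larkspur Shipping BV.
Direct interest in Larkspur Shipping BV: 4%.
Aggregating (R2): 17.71% + 4.7% + 16% + 4% = 42.41%.

42.41%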